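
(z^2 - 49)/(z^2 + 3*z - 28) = (z - 7)/(z - 4)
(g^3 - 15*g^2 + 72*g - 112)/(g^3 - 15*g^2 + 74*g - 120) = (g^2 - 11*g + 28)/(g^2 - 11*g + 30)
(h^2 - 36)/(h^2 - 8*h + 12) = (h + 6)/(h - 2)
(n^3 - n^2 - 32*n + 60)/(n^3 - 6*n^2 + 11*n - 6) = (n^2 + n - 30)/(n^2 - 4*n + 3)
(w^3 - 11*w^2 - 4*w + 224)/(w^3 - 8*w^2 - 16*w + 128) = (w - 7)/(w - 4)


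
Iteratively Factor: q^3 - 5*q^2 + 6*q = (q)*(q^2 - 5*q + 6) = q*(q - 2)*(q - 3)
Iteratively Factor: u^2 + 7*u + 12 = (u + 3)*(u + 4)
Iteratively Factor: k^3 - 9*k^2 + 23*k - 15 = (k - 3)*(k^2 - 6*k + 5) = (k - 3)*(k - 1)*(k - 5)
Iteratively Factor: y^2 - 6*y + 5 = (y - 5)*(y - 1)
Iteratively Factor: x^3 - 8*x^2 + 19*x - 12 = (x - 1)*(x^2 - 7*x + 12) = (x - 3)*(x - 1)*(x - 4)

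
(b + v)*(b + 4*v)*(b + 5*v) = b^3 + 10*b^2*v + 29*b*v^2 + 20*v^3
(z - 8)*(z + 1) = z^2 - 7*z - 8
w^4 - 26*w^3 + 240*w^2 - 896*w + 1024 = (w - 8)^3*(w - 2)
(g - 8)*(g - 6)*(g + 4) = g^3 - 10*g^2 - 8*g + 192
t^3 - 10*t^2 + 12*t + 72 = (t - 6)^2*(t + 2)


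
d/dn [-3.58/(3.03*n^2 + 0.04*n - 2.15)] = (21.6948*n + 0.1432)/(3.03*n^2 + 0.04*n - 2.15)^2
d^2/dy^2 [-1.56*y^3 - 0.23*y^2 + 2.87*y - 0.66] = -9.36*y - 0.46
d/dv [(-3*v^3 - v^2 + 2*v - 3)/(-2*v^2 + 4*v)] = 3*(v^4 - 4*v^3 - 2*v + 2)/(2*v^2*(v^2 - 4*v + 4))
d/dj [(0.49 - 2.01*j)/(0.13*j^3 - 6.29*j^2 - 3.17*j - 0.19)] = (0.5226*j^3 - 12.834*j^2 + 6.1642*j + 1.9352)/(0.0169*j^6 - 1.6354*j^5 + 38.7399*j^4 + 39.8292*j^3 + 12.4391*j^2 + 1.2046*j + 0.0361)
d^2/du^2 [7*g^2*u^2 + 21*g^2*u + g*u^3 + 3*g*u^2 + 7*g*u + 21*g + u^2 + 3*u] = 14*g^2 + 6*g*u + 6*g + 2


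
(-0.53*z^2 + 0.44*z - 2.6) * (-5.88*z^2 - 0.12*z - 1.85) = 3.1164*z^4 - 2.5236*z^3 + 16.2157*z^2 - 0.502*z + 4.81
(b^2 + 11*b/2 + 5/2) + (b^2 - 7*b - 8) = 2*b^2 - 3*b/2 - 11/2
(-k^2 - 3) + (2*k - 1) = -k^2 + 2*k - 4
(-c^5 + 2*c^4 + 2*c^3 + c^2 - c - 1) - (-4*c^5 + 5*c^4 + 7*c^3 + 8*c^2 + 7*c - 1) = 3*c^5 - 3*c^4 - 5*c^3 - 7*c^2 - 8*c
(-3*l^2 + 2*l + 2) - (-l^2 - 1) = -2*l^2 + 2*l + 3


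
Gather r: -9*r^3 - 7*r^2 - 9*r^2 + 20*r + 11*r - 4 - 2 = -9*r^3 - 16*r^2 + 31*r - 6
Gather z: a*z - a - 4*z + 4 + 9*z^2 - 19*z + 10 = -a + 9*z^2 + z*(a - 23) + 14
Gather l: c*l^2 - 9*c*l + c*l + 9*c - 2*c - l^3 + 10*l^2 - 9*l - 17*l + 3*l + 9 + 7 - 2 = 7*c - l^3 + l^2*(c + 10) + l*(-8*c - 23) + 14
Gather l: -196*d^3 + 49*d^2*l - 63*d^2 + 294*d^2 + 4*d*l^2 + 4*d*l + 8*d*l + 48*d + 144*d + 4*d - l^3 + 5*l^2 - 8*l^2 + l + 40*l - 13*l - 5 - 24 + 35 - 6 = -196*d^3 + 231*d^2 + 196*d - l^3 + l^2*(4*d - 3) + l*(49*d^2 + 12*d + 28)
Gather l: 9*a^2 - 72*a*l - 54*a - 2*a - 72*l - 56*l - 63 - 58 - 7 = 9*a^2 - 56*a + l*(-72*a - 128) - 128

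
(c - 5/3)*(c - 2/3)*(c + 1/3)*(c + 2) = c^4 - 11*c^2/3 + 28*c/27 + 20/27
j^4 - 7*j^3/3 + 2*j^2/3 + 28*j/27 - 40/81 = (j - 5/3)*(j - 2/3)^2*(j + 2/3)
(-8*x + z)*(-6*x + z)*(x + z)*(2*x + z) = 96*x^4 + 116*x^3*z + 8*x^2*z^2 - 11*x*z^3 + z^4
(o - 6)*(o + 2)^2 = o^3 - 2*o^2 - 20*o - 24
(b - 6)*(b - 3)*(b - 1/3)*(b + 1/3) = b^4 - 9*b^3 + 161*b^2/9 + b - 2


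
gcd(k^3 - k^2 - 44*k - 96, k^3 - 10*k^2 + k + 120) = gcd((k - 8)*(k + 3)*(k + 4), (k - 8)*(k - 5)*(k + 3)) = k^2 - 5*k - 24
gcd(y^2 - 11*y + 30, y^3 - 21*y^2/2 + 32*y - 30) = y - 6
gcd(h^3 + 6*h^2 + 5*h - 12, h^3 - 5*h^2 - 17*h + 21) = h^2 + 2*h - 3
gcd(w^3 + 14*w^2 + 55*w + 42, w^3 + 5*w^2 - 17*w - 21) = w^2 + 8*w + 7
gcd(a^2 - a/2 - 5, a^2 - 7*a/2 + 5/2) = a - 5/2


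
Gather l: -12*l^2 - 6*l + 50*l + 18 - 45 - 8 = -12*l^2 + 44*l - 35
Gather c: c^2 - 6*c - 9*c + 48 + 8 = c^2 - 15*c + 56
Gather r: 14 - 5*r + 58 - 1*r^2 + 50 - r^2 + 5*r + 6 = 128 - 2*r^2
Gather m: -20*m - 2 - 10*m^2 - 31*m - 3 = -10*m^2 - 51*m - 5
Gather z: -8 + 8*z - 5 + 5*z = 13*z - 13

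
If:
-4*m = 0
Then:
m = 0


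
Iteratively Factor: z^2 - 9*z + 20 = (z - 5)*(z - 4)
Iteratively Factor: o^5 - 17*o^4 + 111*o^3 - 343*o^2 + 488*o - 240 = (o - 5)*(o^4 - 12*o^3 + 51*o^2 - 88*o + 48) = (o - 5)*(o - 4)*(o^3 - 8*o^2 + 19*o - 12) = (o - 5)*(o - 4)*(o - 1)*(o^2 - 7*o + 12) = (o - 5)*(o - 4)^2*(o - 1)*(o - 3)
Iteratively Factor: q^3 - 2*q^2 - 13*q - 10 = (q + 2)*(q^2 - 4*q - 5) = (q + 1)*(q + 2)*(q - 5)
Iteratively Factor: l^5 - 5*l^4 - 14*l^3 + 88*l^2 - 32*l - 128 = (l + 1)*(l^4 - 6*l^3 - 8*l^2 + 96*l - 128) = (l - 4)*(l + 1)*(l^3 - 2*l^2 - 16*l + 32) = (l - 4)*(l + 1)*(l + 4)*(l^2 - 6*l + 8) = (l - 4)*(l - 2)*(l + 1)*(l + 4)*(l - 4)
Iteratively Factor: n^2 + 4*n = (n)*(n + 4)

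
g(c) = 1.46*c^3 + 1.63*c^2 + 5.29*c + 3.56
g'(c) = 4.38*c^2 + 3.26*c + 5.29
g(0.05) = 3.83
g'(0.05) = 5.46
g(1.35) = 17.26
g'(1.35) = 17.67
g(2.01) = 32.63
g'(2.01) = 29.54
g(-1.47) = -5.33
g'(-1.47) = 9.96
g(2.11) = 35.69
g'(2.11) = 31.67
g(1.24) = 15.41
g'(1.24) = 16.07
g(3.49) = 103.94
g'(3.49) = 70.02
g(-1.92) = -10.92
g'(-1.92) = 15.18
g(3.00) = 73.52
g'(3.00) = 54.49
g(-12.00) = -2348.08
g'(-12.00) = 596.89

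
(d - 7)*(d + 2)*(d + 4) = d^3 - d^2 - 34*d - 56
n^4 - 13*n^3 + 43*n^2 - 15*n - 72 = (n - 8)*(n - 3)^2*(n + 1)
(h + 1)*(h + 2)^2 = h^3 + 5*h^2 + 8*h + 4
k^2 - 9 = (k - 3)*(k + 3)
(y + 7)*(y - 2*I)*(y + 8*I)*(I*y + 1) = I*y^4 - 5*y^3 + 7*I*y^3 - 35*y^2 + 22*I*y^2 + 16*y + 154*I*y + 112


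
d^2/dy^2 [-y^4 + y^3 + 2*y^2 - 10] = -12*y^2 + 6*y + 4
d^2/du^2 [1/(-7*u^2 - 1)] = 14*(1 - 21*u^2)/(7*u^2 + 1)^3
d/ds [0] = 0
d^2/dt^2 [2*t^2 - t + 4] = 4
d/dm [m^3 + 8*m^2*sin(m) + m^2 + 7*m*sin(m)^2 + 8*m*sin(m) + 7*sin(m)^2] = 8*m^2*cos(m) + 3*m^2 + 16*m*sin(m) + 7*m*sin(2*m) + 8*m*cos(m) + 2*m + 7*sin(m)^2 + 8*sin(m) + 7*sin(2*m)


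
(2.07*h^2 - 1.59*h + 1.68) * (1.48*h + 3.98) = 3.0636*h^3 + 5.8854*h^2 - 3.8418*h + 6.6864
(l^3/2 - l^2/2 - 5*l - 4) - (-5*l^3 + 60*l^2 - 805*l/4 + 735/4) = 11*l^3/2 - 121*l^2/2 + 785*l/4 - 751/4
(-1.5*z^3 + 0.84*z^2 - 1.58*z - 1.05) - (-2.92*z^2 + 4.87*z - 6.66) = -1.5*z^3 + 3.76*z^2 - 6.45*z + 5.61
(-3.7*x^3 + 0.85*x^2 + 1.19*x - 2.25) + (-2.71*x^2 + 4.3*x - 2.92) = -3.7*x^3 - 1.86*x^2 + 5.49*x - 5.17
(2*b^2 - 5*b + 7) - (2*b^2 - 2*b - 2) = 9 - 3*b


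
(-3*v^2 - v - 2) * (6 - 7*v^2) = 21*v^4 + 7*v^3 - 4*v^2 - 6*v - 12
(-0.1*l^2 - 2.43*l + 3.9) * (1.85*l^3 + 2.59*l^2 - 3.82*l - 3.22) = -0.185*l^5 - 4.7545*l^4 + 1.3033*l^3 + 19.7056*l^2 - 7.0734*l - 12.558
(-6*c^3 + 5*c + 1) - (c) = -6*c^3 + 4*c + 1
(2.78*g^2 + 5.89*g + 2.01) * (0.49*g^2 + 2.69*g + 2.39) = 1.3622*g^4 + 10.3643*g^3 + 23.4732*g^2 + 19.484*g + 4.8039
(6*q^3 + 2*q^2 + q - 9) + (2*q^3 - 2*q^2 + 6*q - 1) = 8*q^3 + 7*q - 10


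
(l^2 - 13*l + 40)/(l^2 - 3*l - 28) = (-l^2 + 13*l - 40)/(-l^2 + 3*l + 28)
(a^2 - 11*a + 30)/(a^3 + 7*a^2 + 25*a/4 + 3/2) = 4*(a^2 - 11*a + 30)/(4*a^3 + 28*a^2 + 25*a + 6)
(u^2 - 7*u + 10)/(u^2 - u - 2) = (u - 5)/(u + 1)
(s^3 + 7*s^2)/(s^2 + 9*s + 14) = s^2/(s + 2)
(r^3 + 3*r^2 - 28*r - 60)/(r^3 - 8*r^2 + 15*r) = (r^2 + 8*r + 12)/(r*(r - 3))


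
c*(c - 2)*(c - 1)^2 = c^4 - 4*c^3 + 5*c^2 - 2*c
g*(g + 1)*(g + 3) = g^3 + 4*g^2 + 3*g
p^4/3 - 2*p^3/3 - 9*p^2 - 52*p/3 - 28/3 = (p/3 + 1/3)*(p - 7)*(p + 2)^2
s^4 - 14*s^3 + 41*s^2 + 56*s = s*(s - 8)*(s - 7)*(s + 1)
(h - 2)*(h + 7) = h^2 + 5*h - 14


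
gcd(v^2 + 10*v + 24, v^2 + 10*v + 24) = v^2 + 10*v + 24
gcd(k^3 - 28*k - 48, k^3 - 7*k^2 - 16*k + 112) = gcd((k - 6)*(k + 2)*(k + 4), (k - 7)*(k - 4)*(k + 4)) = k + 4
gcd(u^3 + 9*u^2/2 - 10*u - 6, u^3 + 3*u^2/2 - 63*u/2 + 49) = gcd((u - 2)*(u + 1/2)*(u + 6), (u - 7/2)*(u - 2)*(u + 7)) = u - 2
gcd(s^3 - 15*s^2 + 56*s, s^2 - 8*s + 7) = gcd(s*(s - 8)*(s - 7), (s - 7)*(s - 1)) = s - 7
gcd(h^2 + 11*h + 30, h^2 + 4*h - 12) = h + 6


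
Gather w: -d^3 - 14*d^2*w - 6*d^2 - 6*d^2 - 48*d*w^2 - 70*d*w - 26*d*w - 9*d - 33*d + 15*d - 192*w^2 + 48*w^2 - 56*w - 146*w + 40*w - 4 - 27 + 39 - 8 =-d^3 - 12*d^2 - 27*d + w^2*(-48*d - 144) + w*(-14*d^2 - 96*d - 162)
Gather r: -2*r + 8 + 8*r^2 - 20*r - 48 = 8*r^2 - 22*r - 40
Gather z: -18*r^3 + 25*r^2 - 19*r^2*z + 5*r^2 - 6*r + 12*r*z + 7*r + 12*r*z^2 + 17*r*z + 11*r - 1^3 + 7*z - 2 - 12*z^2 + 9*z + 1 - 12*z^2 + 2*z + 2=-18*r^3 + 30*r^2 + 12*r + z^2*(12*r - 24) + z*(-19*r^2 + 29*r + 18)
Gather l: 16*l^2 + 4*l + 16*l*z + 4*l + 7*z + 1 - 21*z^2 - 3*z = 16*l^2 + l*(16*z + 8) - 21*z^2 + 4*z + 1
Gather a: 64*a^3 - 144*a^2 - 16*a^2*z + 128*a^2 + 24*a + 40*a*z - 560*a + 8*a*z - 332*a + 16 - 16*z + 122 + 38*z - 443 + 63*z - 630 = 64*a^3 + a^2*(-16*z - 16) + a*(48*z - 868) + 85*z - 935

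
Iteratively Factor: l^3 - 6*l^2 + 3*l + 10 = (l - 2)*(l^2 - 4*l - 5) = (l - 2)*(l + 1)*(l - 5)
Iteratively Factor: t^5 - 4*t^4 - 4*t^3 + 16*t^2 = (t)*(t^4 - 4*t^3 - 4*t^2 + 16*t) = t^2*(t^3 - 4*t^2 - 4*t + 16) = t^2*(t - 2)*(t^2 - 2*t - 8) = t^2*(t - 4)*(t - 2)*(t + 2)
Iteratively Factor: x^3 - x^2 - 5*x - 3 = (x + 1)*(x^2 - 2*x - 3) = (x - 3)*(x + 1)*(x + 1)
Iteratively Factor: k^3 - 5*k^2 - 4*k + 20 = (k + 2)*(k^2 - 7*k + 10) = (k - 5)*(k + 2)*(k - 2)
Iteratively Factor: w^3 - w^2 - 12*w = (w - 4)*(w^2 + 3*w) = (w - 4)*(w + 3)*(w)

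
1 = 1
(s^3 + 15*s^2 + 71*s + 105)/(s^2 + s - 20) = (s^2 + 10*s + 21)/(s - 4)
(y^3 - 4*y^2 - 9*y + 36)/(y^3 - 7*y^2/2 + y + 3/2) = 2*(y^2 - y - 12)/(2*y^2 - y - 1)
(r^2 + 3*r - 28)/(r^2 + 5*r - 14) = (r - 4)/(r - 2)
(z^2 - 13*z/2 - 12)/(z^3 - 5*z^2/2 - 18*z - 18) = (z - 8)/(z^2 - 4*z - 12)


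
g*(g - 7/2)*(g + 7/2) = g^3 - 49*g/4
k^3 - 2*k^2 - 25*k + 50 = (k - 5)*(k - 2)*(k + 5)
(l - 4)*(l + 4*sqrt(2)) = l^2 - 4*l + 4*sqrt(2)*l - 16*sqrt(2)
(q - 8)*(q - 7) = q^2 - 15*q + 56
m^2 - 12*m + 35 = (m - 7)*(m - 5)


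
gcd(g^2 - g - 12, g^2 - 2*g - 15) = g + 3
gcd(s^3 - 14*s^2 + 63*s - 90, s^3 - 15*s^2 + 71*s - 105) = s^2 - 8*s + 15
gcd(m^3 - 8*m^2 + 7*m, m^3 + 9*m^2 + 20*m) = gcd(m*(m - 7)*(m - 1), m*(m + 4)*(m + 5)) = m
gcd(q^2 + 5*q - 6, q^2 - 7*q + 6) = q - 1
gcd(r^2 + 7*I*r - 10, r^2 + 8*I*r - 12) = r + 2*I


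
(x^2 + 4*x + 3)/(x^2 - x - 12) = (x + 1)/(x - 4)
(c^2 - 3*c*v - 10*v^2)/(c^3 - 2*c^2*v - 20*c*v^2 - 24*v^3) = (-c + 5*v)/(-c^2 + 4*c*v + 12*v^2)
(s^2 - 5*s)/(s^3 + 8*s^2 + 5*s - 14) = s*(s - 5)/(s^3 + 8*s^2 + 5*s - 14)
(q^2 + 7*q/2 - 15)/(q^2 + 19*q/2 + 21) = (2*q - 5)/(2*q + 7)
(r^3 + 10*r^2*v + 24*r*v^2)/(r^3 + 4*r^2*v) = (r + 6*v)/r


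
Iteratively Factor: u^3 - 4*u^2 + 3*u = (u - 1)*(u^2 - 3*u) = (u - 3)*(u - 1)*(u)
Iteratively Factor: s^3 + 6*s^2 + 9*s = (s)*(s^2 + 6*s + 9) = s*(s + 3)*(s + 3)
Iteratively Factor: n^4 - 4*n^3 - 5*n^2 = (n + 1)*(n^3 - 5*n^2) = n*(n + 1)*(n^2 - 5*n) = n^2*(n + 1)*(n - 5)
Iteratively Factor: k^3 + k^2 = (k)*(k^2 + k) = k*(k + 1)*(k)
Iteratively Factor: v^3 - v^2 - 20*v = (v)*(v^2 - v - 20) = v*(v + 4)*(v - 5)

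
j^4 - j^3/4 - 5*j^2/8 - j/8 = j*(j - 1)*(j + 1/4)*(j + 1/2)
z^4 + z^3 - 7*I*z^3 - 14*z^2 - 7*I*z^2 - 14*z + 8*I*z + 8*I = (z + 1)*(z - 4*I)*(z - 2*I)*(z - I)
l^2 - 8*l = l*(l - 8)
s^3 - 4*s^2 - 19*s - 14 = (s - 7)*(s + 1)*(s + 2)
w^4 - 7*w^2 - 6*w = w*(w - 3)*(w + 1)*(w + 2)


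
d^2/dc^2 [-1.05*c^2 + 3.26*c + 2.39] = -2.10000000000000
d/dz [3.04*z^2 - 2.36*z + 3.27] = 6.08*z - 2.36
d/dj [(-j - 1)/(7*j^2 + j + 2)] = (-7*j^2 - j + (j + 1)*(14*j + 1) - 2)/(7*j^2 + j + 2)^2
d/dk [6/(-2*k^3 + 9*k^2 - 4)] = 36*k*(k - 3)/(2*k^3 - 9*k^2 + 4)^2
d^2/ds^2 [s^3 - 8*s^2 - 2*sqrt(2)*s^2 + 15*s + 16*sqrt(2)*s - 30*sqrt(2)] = 6*s - 16 - 4*sqrt(2)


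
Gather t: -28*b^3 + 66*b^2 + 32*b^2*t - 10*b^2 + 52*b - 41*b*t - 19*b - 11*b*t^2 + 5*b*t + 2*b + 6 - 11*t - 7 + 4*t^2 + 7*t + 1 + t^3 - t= -28*b^3 + 56*b^2 + 35*b + t^3 + t^2*(4 - 11*b) + t*(32*b^2 - 36*b - 5)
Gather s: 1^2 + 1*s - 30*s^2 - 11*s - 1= -30*s^2 - 10*s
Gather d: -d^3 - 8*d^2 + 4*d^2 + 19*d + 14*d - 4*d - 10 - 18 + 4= -d^3 - 4*d^2 + 29*d - 24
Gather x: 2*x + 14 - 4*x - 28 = -2*x - 14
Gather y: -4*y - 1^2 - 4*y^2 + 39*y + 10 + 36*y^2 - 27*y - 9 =32*y^2 + 8*y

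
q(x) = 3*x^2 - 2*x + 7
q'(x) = 6*x - 2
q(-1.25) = 14.19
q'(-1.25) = -9.50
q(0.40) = 6.68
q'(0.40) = 0.40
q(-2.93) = 38.61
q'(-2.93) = -19.58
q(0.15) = 6.77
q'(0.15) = -1.10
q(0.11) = 6.82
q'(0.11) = -1.34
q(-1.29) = 14.57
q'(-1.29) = -9.74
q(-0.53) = 8.90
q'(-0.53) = -5.18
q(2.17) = 16.79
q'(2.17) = 11.02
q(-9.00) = 268.00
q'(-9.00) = -56.00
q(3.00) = 28.00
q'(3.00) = 16.00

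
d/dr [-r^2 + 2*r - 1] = 2 - 2*r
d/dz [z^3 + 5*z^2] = z*(3*z + 10)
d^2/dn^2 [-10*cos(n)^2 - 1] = 20*cos(2*n)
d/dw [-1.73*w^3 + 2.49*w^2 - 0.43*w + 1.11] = -5.19*w^2 + 4.98*w - 0.43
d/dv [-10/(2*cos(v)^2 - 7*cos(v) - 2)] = 10*(7 - 4*cos(v))*sin(v)/(2*sin(v)^2 + 7*cos(v))^2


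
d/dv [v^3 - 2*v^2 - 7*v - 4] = 3*v^2 - 4*v - 7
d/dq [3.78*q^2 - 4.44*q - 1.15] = 7.56*q - 4.44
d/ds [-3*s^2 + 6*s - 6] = 6 - 6*s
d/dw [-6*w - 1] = -6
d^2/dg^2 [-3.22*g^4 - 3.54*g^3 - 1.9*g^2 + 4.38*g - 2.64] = -38.64*g^2 - 21.24*g - 3.8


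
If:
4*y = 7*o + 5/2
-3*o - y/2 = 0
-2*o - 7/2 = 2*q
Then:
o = -5/62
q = -207/124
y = 15/31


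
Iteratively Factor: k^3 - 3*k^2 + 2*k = (k - 1)*(k^2 - 2*k) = (k - 2)*(k - 1)*(k)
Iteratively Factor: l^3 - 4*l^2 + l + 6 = (l + 1)*(l^2 - 5*l + 6) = (l - 3)*(l + 1)*(l - 2)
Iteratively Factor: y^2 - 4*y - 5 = (y - 5)*(y + 1)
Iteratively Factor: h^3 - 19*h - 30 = (h - 5)*(h^2 + 5*h + 6) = (h - 5)*(h + 3)*(h + 2)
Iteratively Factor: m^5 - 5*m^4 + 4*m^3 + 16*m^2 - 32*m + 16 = (m - 2)*(m^4 - 3*m^3 - 2*m^2 + 12*m - 8) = (m - 2)*(m + 2)*(m^3 - 5*m^2 + 8*m - 4) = (m - 2)^2*(m + 2)*(m^2 - 3*m + 2) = (m - 2)^3*(m + 2)*(m - 1)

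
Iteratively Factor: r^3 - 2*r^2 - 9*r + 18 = (r + 3)*(r^2 - 5*r + 6) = (r - 3)*(r + 3)*(r - 2)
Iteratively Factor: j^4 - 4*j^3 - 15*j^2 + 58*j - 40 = (j + 4)*(j^3 - 8*j^2 + 17*j - 10) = (j - 1)*(j + 4)*(j^2 - 7*j + 10) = (j - 5)*(j - 1)*(j + 4)*(j - 2)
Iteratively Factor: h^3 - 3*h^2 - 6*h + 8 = (h - 4)*(h^2 + h - 2) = (h - 4)*(h + 2)*(h - 1)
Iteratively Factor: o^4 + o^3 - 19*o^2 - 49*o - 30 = (o + 3)*(o^3 - 2*o^2 - 13*o - 10) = (o - 5)*(o + 3)*(o^2 + 3*o + 2) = (o - 5)*(o + 2)*(o + 3)*(o + 1)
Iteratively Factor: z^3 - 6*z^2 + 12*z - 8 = (z - 2)*(z^2 - 4*z + 4) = (z - 2)^2*(z - 2)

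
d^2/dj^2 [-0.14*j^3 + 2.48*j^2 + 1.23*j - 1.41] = 4.96 - 0.84*j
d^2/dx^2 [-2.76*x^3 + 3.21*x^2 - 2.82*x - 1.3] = 6.42 - 16.56*x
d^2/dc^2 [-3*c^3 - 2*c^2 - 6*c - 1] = -18*c - 4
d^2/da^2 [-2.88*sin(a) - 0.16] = 2.88*sin(a)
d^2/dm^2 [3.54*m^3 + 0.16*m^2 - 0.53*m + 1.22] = 21.24*m + 0.32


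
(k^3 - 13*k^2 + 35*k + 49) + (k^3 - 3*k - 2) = 2*k^3 - 13*k^2 + 32*k + 47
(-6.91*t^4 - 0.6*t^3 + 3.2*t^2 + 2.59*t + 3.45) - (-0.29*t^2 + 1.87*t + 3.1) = -6.91*t^4 - 0.6*t^3 + 3.49*t^2 + 0.72*t + 0.35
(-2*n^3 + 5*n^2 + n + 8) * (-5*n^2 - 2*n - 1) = 10*n^5 - 21*n^4 - 13*n^3 - 47*n^2 - 17*n - 8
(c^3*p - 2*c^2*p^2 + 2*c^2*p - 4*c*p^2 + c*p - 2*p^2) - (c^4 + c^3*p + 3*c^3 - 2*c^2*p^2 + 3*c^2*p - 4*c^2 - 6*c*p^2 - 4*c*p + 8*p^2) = -c^4 - 3*c^3 - c^2*p + 4*c^2 + 2*c*p^2 + 5*c*p - 10*p^2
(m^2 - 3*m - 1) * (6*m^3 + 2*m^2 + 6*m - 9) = 6*m^5 - 16*m^4 - 6*m^3 - 29*m^2 + 21*m + 9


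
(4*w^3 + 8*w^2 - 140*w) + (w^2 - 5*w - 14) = 4*w^3 + 9*w^2 - 145*w - 14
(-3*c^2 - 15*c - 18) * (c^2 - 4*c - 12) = -3*c^4 - 3*c^3 + 78*c^2 + 252*c + 216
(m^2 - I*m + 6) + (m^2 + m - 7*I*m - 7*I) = 2*m^2 + m - 8*I*m + 6 - 7*I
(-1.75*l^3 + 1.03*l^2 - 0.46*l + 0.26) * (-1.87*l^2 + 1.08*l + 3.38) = 3.2725*l^5 - 3.8161*l^4 - 3.9424*l^3 + 2.4984*l^2 - 1.274*l + 0.8788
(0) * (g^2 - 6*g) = 0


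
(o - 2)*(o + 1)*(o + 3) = o^3 + 2*o^2 - 5*o - 6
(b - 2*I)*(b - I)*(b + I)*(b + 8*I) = b^4 + 6*I*b^3 + 17*b^2 + 6*I*b + 16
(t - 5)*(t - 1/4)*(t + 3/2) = t^3 - 15*t^2/4 - 53*t/8 + 15/8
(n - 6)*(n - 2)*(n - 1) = n^3 - 9*n^2 + 20*n - 12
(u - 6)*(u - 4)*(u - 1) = u^3 - 11*u^2 + 34*u - 24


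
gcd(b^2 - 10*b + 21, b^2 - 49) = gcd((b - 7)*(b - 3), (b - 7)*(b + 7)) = b - 7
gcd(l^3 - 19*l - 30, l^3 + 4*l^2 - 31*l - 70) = l^2 - 3*l - 10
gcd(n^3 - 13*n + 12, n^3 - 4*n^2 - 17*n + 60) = n^2 + n - 12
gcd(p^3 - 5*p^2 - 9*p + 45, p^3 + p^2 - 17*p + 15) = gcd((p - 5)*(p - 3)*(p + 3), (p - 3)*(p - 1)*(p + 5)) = p - 3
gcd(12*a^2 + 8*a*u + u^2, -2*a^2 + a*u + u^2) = 2*a + u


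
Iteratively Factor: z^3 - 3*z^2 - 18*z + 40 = (z - 2)*(z^2 - z - 20) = (z - 2)*(z + 4)*(z - 5)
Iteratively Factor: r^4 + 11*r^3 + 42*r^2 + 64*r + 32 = (r + 4)*(r^3 + 7*r^2 + 14*r + 8) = (r + 4)^2*(r^2 + 3*r + 2) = (r + 1)*(r + 4)^2*(r + 2)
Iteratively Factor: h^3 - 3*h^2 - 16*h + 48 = (h + 4)*(h^2 - 7*h + 12) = (h - 4)*(h + 4)*(h - 3)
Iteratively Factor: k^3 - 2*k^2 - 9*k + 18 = (k - 2)*(k^2 - 9) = (k - 2)*(k + 3)*(k - 3)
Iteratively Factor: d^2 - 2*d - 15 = (d + 3)*(d - 5)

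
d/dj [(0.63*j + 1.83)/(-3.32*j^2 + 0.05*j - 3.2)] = (2.0916*j^2 + 12.1512*j - 2.1075)/(11.0224*j^4 - 0.332*j^3 + 21.2505*j^2 - 0.32*j + 10.24)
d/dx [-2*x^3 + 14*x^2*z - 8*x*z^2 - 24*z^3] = -6*x^2 + 28*x*z - 8*z^2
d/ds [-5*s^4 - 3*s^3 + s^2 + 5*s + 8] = -20*s^3 - 9*s^2 + 2*s + 5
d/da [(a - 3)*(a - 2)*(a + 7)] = 3*a^2 + 4*a - 29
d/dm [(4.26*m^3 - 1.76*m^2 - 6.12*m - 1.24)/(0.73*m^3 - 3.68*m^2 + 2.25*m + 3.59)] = (-14.392*m^4 + 28.1052*m^3 + 22.1142*m^2 - 21.7632*m - 19.1808)/(0.5329*m^6 - 5.3728*m^5 + 16.8274*m^4 - 11.3186*m^3 - 21.3599*m^2 + 16.155*m + 12.8881)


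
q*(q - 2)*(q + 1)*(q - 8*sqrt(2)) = q^4 - 8*sqrt(2)*q^3 - q^3 - 2*q^2 + 8*sqrt(2)*q^2 + 16*sqrt(2)*q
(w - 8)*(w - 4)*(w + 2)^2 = w^4 - 8*w^3 - 12*w^2 + 80*w + 128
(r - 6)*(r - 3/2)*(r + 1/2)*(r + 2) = r^4 - 5*r^3 - 35*r^2/4 + 15*r + 9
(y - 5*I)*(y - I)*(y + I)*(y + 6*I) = y^4 + I*y^3 + 31*y^2 + I*y + 30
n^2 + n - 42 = (n - 6)*(n + 7)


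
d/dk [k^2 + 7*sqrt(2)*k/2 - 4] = 2*k + 7*sqrt(2)/2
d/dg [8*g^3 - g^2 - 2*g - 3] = 24*g^2 - 2*g - 2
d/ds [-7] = 0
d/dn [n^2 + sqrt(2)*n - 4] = 2*n + sqrt(2)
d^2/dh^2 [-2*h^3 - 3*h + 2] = -12*h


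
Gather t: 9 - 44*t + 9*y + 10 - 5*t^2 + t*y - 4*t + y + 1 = -5*t^2 + t*(y - 48) + 10*y + 20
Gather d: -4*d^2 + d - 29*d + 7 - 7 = -4*d^2 - 28*d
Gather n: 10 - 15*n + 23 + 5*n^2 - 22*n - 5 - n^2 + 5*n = 4*n^2 - 32*n + 28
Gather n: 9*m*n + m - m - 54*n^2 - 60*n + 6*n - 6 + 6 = -54*n^2 + n*(9*m - 54)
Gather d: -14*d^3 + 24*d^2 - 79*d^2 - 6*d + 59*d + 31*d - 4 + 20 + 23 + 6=-14*d^3 - 55*d^2 + 84*d + 45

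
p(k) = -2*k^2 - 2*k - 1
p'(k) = -4*k - 2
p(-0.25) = -0.62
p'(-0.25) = -1.00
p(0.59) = -2.88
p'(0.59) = -4.36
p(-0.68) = -0.56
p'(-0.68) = 0.72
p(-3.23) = -15.41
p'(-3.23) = 10.92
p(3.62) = -34.45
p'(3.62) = -16.48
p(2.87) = -23.21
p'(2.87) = -13.48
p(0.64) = -3.10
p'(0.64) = -4.56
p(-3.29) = -16.07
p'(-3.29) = 11.16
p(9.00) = -181.00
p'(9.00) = -38.00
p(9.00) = -181.00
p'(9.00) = -38.00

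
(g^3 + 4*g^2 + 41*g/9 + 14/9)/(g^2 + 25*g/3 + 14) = (3*g^2 + 5*g + 2)/(3*(g + 6))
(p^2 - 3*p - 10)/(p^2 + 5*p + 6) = (p - 5)/(p + 3)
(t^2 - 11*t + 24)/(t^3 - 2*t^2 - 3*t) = (t - 8)/(t*(t + 1))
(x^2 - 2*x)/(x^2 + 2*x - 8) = x/(x + 4)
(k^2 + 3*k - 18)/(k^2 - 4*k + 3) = (k + 6)/(k - 1)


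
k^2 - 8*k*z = k*(k - 8*z)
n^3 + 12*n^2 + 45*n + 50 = (n + 2)*(n + 5)^2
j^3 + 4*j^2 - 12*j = j*(j - 2)*(j + 6)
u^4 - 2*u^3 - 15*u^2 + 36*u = u*(u - 3)^2*(u + 4)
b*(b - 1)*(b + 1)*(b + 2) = b^4 + 2*b^3 - b^2 - 2*b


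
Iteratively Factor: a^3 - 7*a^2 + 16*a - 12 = (a - 2)*(a^2 - 5*a + 6) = (a - 2)^2*(a - 3)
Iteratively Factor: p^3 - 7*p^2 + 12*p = (p)*(p^2 - 7*p + 12) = p*(p - 4)*(p - 3)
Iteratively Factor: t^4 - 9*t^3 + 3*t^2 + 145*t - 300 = (t - 5)*(t^3 - 4*t^2 - 17*t + 60) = (t - 5)*(t - 3)*(t^2 - t - 20) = (t - 5)^2*(t - 3)*(t + 4)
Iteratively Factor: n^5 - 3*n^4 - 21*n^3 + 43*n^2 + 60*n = (n - 5)*(n^4 + 2*n^3 - 11*n^2 - 12*n) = (n - 5)*(n + 4)*(n^3 - 2*n^2 - 3*n) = n*(n - 5)*(n + 4)*(n^2 - 2*n - 3) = n*(n - 5)*(n + 1)*(n + 4)*(n - 3)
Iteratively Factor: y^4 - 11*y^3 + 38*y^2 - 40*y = (y - 2)*(y^3 - 9*y^2 + 20*y) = y*(y - 2)*(y^2 - 9*y + 20) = y*(y - 4)*(y - 2)*(y - 5)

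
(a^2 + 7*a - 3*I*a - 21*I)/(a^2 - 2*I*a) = (a^2 + a*(7 - 3*I) - 21*I)/(a*(a - 2*I))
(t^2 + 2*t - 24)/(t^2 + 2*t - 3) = (t^2 + 2*t - 24)/(t^2 + 2*t - 3)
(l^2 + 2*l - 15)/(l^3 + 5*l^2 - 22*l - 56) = (l^2 + 2*l - 15)/(l^3 + 5*l^2 - 22*l - 56)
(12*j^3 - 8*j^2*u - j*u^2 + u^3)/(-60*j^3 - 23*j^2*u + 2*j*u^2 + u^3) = (4*j^2 - 4*j*u + u^2)/(-20*j^2 - j*u + u^2)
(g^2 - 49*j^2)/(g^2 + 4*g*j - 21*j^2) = (g - 7*j)/(g - 3*j)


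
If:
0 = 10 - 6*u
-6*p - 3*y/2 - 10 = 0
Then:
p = -y/4 - 5/3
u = 5/3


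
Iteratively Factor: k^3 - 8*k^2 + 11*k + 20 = (k - 5)*(k^2 - 3*k - 4) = (k - 5)*(k + 1)*(k - 4)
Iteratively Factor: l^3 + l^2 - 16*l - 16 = (l - 4)*(l^2 + 5*l + 4) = (l - 4)*(l + 1)*(l + 4)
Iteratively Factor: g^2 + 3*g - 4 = (g + 4)*(g - 1)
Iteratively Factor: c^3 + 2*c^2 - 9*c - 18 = (c + 2)*(c^2 - 9) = (c - 3)*(c + 2)*(c + 3)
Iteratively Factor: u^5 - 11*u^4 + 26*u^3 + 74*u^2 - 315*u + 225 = (u - 1)*(u^4 - 10*u^3 + 16*u^2 + 90*u - 225) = (u - 3)*(u - 1)*(u^3 - 7*u^2 - 5*u + 75) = (u - 3)*(u - 1)*(u + 3)*(u^2 - 10*u + 25) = (u - 5)*(u - 3)*(u - 1)*(u + 3)*(u - 5)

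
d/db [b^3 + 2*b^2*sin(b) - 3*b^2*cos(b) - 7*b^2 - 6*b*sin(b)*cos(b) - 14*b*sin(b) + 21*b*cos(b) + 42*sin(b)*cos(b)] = 3*b^2*sin(b) + 2*b^2*cos(b) + 3*b^2 - 17*b*sin(b) - 20*b*cos(b) - 6*b*cos(2*b) - 14*b - 14*sin(b) - 3*sin(2*b) + 21*cos(b) + 42*cos(2*b)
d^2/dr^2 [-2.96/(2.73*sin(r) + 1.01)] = (22.060584*sin(r)^2 - 8.161608*sin(r) - 44.121168)/(2.73*sin(r) + 1.01)^3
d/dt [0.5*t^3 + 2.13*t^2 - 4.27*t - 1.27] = 1.5*t^2 + 4.26*t - 4.27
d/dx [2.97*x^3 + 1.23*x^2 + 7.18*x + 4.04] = 8.91*x^2 + 2.46*x + 7.18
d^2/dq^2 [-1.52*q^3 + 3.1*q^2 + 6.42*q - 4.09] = 6.2 - 9.12*q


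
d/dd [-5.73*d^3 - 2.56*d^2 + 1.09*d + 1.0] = -17.19*d^2 - 5.12*d + 1.09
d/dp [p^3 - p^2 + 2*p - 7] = 3*p^2 - 2*p + 2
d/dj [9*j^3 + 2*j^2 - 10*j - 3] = 27*j^2 + 4*j - 10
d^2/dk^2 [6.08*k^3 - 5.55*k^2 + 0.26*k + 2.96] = 36.48*k - 11.1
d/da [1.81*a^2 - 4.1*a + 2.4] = 3.62*a - 4.1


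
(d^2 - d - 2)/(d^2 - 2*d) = (d + 1)/d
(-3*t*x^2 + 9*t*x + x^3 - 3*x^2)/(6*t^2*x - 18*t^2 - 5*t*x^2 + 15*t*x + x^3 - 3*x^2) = x/(-2*t + x)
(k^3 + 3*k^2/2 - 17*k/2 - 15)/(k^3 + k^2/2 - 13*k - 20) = (k - 3)/(k - 4)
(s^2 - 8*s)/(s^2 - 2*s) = (s - 8)/(s - 2)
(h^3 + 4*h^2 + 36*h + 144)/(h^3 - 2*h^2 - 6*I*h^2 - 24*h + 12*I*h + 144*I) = (h + 6*I)/(h - 6)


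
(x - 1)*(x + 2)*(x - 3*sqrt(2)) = x^3 - 3*sqrt(2)*x^2 + x^2 - 3*sqrt(2)*x - 2*x + 6*sqrt(2)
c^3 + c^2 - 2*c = c*(c - 1)*(c + 2)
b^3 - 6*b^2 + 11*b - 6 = (b - 3)*(b - 2)*(b - 1)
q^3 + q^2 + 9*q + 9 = (q + 1)*(q - 3*I)*(q + 3*I)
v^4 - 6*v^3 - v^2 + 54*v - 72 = (v - 4)*(v - 3)*(v - 2)*(v + 3)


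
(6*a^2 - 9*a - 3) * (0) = 0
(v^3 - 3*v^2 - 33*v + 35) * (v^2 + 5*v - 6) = v^5 + 2*v^4 - 54*v^3 - 112*v^2 + 373*v - 210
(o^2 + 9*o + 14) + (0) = o^2 + 9*o + 14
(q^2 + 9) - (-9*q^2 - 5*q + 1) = 10*q^2 + 5*q + 8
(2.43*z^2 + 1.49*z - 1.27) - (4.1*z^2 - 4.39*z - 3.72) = -1.67*z^2 + 5.88*z + 2.45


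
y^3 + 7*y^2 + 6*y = y*(y + 1)*(y + 6)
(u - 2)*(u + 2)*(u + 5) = u^3 + 5*u^2 - 4*u - 20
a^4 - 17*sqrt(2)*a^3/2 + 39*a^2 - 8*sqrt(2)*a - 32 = (a - 4*sqrt(2))^2*(a - sqrt(2))*(a + sqrt(2)/2)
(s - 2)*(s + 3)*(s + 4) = s^3 + 5*s^2 - 2*s - 24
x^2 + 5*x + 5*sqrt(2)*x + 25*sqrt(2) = (x + 5)*(x + 5*sqrt(2))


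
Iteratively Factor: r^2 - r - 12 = (r - 4)*(r + 3)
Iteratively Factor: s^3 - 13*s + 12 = (s - 1)*(s^2 + s - 12) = (s - 3)*(s - 1)*(s + 4)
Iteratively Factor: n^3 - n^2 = (n)*(n^2 - n) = n^2*(n - 1)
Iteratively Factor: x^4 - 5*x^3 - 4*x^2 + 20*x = (x)*(x^3 - 5*x^2 - 4*x + 20) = x*(x - 2)*(x^2 - 3*x - 10) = x*(x - 2)*(x + 2)*(x - 5)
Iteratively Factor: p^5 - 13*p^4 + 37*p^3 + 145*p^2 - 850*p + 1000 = (p - 5)*(p^4 - 8*p^3 - 3*p^2 + 130*p - 200) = (p - 5)*(p - 2)*(p^3 - 6*p^2 - 15*p + 100) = (p - 5)*(p - 2)*(p + 4)*(p^2 - 10*p + 25) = (p - 5)^2*(p - 2)*(p + 4)*(p - 5)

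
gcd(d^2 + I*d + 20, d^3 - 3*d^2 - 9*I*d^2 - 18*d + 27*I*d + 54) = 1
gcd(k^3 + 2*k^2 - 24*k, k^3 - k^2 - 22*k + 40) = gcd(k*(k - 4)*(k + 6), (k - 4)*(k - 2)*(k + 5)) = k - 4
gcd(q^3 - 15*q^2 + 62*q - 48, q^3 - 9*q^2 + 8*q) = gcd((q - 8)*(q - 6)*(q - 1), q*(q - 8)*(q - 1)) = q^2 - 9*q + 8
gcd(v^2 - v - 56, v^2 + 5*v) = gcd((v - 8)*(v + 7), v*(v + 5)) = 1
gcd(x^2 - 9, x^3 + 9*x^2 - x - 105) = x - 3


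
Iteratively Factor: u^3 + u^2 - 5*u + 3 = (u - 1)*(u^2 + 2*u - 3) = (u - 1)^2*(u + 3)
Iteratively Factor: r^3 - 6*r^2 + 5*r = (r - 5)*(r^2 - r) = (r - 5)*(r - 1)*(r)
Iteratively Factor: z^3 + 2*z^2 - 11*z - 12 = (z - 3)*(z^2 + 5*z + 4) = (z - 3)*(z + 4)*(z + 1)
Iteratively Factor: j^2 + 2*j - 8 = (j + 4)*(j - 2)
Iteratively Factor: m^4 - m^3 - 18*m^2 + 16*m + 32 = (m - 2)*(m^3 + m^2 - 16*m - 16) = (m - 4)*(m - 2)*(m^2 + 5*m + 4) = (m - 4)*(m - 2)*(m + 4)*(m + 1)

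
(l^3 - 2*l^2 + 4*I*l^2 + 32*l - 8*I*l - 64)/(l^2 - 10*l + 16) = (l^2 + 4*I*l + 32)/(l - 8)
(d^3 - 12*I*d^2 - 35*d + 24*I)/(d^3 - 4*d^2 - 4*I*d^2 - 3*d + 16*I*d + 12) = (d - 8*I)/(d - 4)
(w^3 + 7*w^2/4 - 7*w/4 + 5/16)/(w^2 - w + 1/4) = (8*w^2 + 18*w - 5)/(4*(2*w - 1))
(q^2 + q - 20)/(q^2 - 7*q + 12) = (q + 5)/(q - 3)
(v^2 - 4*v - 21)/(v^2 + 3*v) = (v - 7)/v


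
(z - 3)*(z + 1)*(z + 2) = z^3 - 7*z - 6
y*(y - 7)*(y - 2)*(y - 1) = y^4 - 10*y^3 + 23*y^2 - 14*y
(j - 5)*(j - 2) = j^2 - 7*j + 10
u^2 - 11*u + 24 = (u - 8)*(u - 3)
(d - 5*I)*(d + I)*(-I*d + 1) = -I*d^3 - 3*d^2 - 9*I*d + 5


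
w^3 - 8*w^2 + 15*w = w*(w - 5)*(w - 3)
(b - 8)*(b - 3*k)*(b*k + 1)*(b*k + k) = b^4*k^2 - 3*b^3*k^3 - 7*b^3*k^2 + b^3*k + 21*b^2*k^3 - 11*b^2*k^2 - 7*b^2*k + 24*b*k^3 + 21*b*k^2 - 8*b*k + 24*k^2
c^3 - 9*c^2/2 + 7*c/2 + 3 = (c - 3)*(c - 2)*(c + 1/2)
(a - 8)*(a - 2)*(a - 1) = a^3 - 11*a^2 + 26*a - 16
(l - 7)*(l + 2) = l^2 - 5*l - 14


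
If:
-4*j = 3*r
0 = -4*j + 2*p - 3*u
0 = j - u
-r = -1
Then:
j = -3/4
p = -21/8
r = 1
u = -3/4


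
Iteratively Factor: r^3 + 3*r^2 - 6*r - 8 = (r - 2)*(r^2 + 5*r + 4) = (r - 2)*(r + 1)*(r + 4)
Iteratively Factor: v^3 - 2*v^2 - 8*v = (v + 2)*(v^2 - 4*v) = (v - 4)*(v + 2)*(v)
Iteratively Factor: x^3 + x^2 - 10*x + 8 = (x - 1)*(x^2 + 2*x - 8) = (x - 1)*(x + 4)*(x - 2)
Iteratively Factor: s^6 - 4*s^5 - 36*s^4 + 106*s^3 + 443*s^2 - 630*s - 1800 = (s + 4)*(s^5 - 8*s^4 - 4*s^3 + 122*s^2 - 45*s - 450) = (s - 3)*(s + 4)*(s^4 - 5*s^3 - 19*s^2 + 65*s + 150) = (s - 5)*(s - 3)*(s + 4)*(s^3 - 19*s - 30) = (s - 5)*(s - 3)*(s + 3)*(s + 4)*(s^2 - 3*s - 10) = (s - 5)*(s - 3)*(s + 2)*(s + 3)*(s + 4)*(s - 5)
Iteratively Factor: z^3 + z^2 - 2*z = (z - 1)*(z^2 + 2*z) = z*(z - 1)*(z + 2)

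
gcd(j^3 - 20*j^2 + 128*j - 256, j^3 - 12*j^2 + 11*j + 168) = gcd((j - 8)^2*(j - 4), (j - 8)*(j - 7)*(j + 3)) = j - 8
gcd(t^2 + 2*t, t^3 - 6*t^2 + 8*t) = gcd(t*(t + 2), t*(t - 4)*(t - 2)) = t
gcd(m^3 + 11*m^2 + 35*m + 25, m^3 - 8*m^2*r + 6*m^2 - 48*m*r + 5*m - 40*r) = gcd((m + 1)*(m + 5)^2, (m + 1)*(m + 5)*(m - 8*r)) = m^2 + 6*m + 5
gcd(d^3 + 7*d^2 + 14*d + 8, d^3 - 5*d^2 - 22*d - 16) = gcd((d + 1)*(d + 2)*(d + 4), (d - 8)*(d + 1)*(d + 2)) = d^2 + 3*d + 2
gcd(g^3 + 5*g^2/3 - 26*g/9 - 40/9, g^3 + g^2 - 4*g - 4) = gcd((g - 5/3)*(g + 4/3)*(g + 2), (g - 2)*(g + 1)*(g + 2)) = g + 2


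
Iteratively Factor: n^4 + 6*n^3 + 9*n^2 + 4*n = (n + 4)*(n^3 + 2*n^2 + n) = (n + 1)*(n + 4)*(n^2 + n) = n*(n + 1)*(n + 4)*(n + 1)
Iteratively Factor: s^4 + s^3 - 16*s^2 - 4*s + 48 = (s + 4)*(s^3 - 3*s^2 - 4*s + 12) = (s + 2)*(s + 4)*(s^2 - 5*s + 6) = (s - 2)*(s + 2)*(s + 4)*(s - 3)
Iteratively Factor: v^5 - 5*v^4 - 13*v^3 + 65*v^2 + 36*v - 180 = (v + 2)*(v^4 - 7*v^3 + v^2 + 63*v - 90) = (v - 2)*(v + 2)*(v^3 - 5*v^2 - 9*v + 45) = (v - 5)*(v - 2)*(v + 2)*(v^2 - 9) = (v - 5)*(v - 3)*(v - 2)*(v + 2)*(v + 3)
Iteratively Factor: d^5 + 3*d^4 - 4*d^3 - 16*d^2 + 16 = (d - 2)*(d^4 + 5*d^3 + 6*d^2 - 4*d - 8) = (d - 2)*(d - 1)*(d^3 + 6*d^2 + 12*d + 8) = (d - 2)*(d - 1)*(d + 2)*(d^2 + 4*d + 4) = (d - 2)*(d - 1)*(d + 2)^2*(d + 2)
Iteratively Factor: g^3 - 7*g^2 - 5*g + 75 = (g - 5)*(g^2 - 2*g - 15) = (g - 5)*(g + 3)*(g - 5)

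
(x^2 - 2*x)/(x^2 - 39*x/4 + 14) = 4*x*(x - 2)/(4*x^2 - 39*x + 56)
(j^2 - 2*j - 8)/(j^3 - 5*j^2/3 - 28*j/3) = 3*(j + 2)/(j*(3*j + 7))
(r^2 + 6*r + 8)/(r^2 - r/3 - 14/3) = 3*(r + 4)/(3*r - 7)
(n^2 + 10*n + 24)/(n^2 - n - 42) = (n + 4)/(n - 7)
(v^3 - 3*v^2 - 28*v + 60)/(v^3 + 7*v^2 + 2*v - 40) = (v - 6)/(v + 4)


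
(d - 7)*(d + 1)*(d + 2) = d^3 - 4*d^2 - 19*d - 14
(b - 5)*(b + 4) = b^2 - b - 20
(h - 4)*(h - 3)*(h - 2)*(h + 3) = h^4 - 6*h^3 - h^2 + 54*h - 72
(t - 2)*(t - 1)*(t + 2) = t^3 - t^2 - 4*t + 4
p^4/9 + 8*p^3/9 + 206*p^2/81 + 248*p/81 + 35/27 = (p/3 + 1/3)*(p/3 + 1)*(p + 5/3)*(p + 7/3)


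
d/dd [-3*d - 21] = -3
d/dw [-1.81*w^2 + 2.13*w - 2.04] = 2.13 - 3.62*w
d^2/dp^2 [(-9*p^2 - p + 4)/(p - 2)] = -68/(p^3 - 6*p^2 + 12*p - 8)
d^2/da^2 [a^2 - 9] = 2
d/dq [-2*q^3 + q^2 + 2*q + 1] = -6*q^2 + 2*q + 2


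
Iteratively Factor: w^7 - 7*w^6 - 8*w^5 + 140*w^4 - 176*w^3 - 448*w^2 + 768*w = (w - 4)*(w^6 - 3*w^5 - 20*w^4 + 60*w^3 + 64*w^2 - 192*w) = (w - 4)^2*(w^5 + w^4 - 16*w^3 - 4*w^2 + 48*w) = (w - 4)^2*(w - 3)*(w^4 + 4*w^3 - 4*w^2 - 16*w) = w*(w - 4)^2*(w - 3)*(w^3 + 4*w^2 - 4*w - 16) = w*(w - 4)^2*(w - 3)*(w + 4)*(w^2 - 4) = w*(w - 4)^2*(w - 3)*(w + 2)*(w + 4)*(w - 2)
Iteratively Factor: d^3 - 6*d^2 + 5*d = (d)*(d^2 - 6*d + 5) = d*(d - 1)*(d - 5)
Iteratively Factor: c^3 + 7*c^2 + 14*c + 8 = (c + 4)*(c^2 + 3*c + 2) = (c + 2)*(c + 4)*(c + 1)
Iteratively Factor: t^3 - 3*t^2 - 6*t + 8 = (t + 2)*(t^2 - 5*t + 4) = (t - 1)*(t + 2)*(t - 4)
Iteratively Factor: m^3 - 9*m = (m - 3)*(m^2 + 3*m) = m*(m - 3)*(m + 3)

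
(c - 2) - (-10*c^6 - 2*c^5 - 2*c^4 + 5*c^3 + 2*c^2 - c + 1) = 10*c^6 + 2*c^5 + 2*c^4 - 5*c^3 - 2*c^2 + 2*c - 3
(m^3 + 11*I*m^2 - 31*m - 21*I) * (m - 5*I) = m^4 + 6*I*m^3 + 24*m^2 + 134*I*m - 105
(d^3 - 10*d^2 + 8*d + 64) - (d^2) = d^3 - 11*d^2 + 8*d + 64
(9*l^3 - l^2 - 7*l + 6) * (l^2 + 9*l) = 9*l^5 + 80*l^4 - 16*l^3 - 57*l^2 + 54*l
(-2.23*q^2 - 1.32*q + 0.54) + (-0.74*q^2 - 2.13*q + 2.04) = -2.97*q^2 - 3.45*q + 2.58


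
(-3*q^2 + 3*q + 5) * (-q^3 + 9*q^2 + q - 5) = 3*q^5 - 30*q^4 + 19*q^3 + 63*q^2 - 10*q - 25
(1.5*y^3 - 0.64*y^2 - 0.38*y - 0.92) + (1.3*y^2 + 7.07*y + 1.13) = 1.5*y^3 + 0.66*y^2 + 6.69*y + 0.21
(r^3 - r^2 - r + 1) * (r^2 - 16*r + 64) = r^5 - 17*r^4 + 79*r^3 - 47*r^2 - 80*r + 64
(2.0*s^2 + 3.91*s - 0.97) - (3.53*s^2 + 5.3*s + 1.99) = -1.53*s^2 - 1.39*s - 2.96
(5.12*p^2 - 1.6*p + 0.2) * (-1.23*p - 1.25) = -6.2976*p^3 - 4.432*p^2 + 1.754*p - 0.25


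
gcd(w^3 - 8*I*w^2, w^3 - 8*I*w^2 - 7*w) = w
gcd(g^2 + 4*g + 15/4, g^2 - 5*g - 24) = 1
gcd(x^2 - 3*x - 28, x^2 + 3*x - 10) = 1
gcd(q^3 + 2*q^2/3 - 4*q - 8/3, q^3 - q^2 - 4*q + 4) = q^2 - 4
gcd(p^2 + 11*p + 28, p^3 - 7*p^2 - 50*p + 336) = p + 7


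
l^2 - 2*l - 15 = (l - 5)*(l + 3)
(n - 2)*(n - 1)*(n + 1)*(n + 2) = n^4 - 5*n^2 + 4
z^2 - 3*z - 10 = (z - 5)*(z + 2)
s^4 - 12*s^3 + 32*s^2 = s^2*(s - 8)*(s - 4)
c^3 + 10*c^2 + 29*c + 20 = (c + 1)*(c + 4)*(c + 5)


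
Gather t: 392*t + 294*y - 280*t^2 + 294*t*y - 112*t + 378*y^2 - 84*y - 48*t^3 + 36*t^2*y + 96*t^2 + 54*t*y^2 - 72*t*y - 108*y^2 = -48*t^3 + t^2*(36*y - 184) + t*(54*y^2 + 222*y + 280) + 270*y^2 + 210*y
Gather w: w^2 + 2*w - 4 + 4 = w^2 + 2*w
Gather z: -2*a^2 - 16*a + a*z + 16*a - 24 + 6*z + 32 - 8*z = -2*a^2 + z*(a - 2) + 8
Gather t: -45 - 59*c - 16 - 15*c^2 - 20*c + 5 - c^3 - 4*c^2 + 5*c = -c^3 - 19*c^2 - 74*c - 56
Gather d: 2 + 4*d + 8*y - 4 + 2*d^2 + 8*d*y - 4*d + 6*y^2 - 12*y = 2*d^2 + 8*d*y + 6*y^2 - 4*y - 2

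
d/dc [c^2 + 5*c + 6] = 2*c + 5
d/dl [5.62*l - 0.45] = 5.62000000000000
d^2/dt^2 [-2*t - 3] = 0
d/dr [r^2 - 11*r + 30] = 2*r - 11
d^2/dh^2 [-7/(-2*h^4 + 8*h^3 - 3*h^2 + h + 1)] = 14*(3*(-4*h^2 + 8*h - 1)*(-2*h^4 + 8*h^3 - 3*h^2 + h + 1) - (8*h^3 - 24*h^2 + 6*h - 1)^2)/(-2*h^4 + 8*h^3 - 3*h^2 + h + 1)^3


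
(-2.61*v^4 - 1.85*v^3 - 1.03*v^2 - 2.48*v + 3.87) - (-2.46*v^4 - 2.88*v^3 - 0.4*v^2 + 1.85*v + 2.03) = -0.15*v^4 + 1.03*v^3 - 0.63*v^2 - 4.33*v + 1.84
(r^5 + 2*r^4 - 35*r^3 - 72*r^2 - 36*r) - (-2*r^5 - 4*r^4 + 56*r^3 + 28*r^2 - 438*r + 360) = 3*r^5 + 6*r^4 - 91*r^3 - 100*r^2 + 402*r - 360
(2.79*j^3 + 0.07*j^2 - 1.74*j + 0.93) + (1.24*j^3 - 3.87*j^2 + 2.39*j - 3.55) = 4.03*j^3 - 3.8*j^2 + 0.65*j - 2.62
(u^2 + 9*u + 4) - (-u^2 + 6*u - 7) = 2*u^2 + 3*u + 11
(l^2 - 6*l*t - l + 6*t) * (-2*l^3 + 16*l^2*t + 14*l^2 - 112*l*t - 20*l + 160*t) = -2*l^5 + 28*l^4*t + 16*l^4 - 96*l^3*t^2 - 224*l^3*t - 34*l^3 + 768*l^2*t^2 + 476*l^2*t + 20*l^2 - 1632*l*t^2 - 280*l*t + 960*t^2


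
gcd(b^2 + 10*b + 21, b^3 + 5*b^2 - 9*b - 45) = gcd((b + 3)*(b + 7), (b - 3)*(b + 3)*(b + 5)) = b + 3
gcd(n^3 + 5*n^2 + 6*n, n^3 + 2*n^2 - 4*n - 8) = n + 2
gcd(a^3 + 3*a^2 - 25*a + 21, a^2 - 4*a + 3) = a^2 - 4*a + 3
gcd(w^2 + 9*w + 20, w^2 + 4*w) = w + 4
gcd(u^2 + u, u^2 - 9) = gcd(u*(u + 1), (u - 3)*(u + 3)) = 1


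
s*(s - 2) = s^2 - 2*s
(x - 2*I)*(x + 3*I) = x^2 + I*x + 6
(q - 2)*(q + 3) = q^2 + q - 6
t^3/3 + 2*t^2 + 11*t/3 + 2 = (t/3 + 1)*(t + 1)*(t + 2)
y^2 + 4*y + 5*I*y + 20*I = (y + 4)*(y + 5*I)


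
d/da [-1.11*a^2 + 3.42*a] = 3.42 - 2.22*a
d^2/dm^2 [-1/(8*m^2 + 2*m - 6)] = (16*m^2 + 4*m - (8*m + 1)^2 - 12)/(4*m^2 + m - 3)^3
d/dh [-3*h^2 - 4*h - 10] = -6*h - 4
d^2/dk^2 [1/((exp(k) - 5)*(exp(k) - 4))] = (4*exp(3*k) - 27*exp(2*k) + exp(k) + 180)*exp(k)/(exp(6*k) - 27*exp(5*k) + 303*exp(4*k) - 1809*exp(3*k) + 6060*exp(2*k) - 10800*exp(k) + 8000)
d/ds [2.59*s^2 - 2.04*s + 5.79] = 5.18*s - 2.04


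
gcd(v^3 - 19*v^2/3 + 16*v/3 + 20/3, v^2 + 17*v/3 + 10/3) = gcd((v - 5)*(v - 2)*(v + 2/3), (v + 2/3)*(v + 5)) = v + 2/3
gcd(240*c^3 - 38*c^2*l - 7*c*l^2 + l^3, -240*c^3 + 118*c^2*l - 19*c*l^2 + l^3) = 40*c^2 - 13*c*l + l^2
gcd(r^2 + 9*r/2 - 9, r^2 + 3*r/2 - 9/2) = r - 3/2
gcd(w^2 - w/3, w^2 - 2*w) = w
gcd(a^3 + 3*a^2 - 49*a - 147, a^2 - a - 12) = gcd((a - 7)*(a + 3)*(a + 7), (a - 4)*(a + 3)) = a + 3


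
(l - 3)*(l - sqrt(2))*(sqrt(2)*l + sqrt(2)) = sqrt(2)*l^3 - 2*sqrt(2)*l^2 - 2*l^2 - 3*sqrt(2)*l + 4*l + 6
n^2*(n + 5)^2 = n^4 + 10*n^3 + 25*n^2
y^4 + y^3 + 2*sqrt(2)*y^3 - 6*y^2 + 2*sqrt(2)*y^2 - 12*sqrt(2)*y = y*(y - 2)*(y + 3)*(y + 2*sqrt(2))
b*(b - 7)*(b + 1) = b^3 - 6*b^2 - 7*b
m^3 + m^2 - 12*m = m*(m - 3)*(m + 4)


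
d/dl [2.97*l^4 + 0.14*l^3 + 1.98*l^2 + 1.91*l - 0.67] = 11.88*l^3 + 0.42*l^2 + 3.96*l + 1.91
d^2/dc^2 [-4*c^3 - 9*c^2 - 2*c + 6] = -24*c - 18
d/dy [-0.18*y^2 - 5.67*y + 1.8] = -0.36*y - 5.67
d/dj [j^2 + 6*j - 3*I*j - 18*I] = 2*j + 6 - 3*I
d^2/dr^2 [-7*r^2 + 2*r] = -14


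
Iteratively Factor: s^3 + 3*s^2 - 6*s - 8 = (s - 2)*(s^2 + 5*s + 4) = (s - 2)*(s + 1)*(s + 4)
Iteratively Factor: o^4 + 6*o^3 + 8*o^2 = (o)*(o^3 + 6*o^2 + 8*o) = o^2*(o^2 + 6*o + 8) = o^2*(o + 2)*(o + 4)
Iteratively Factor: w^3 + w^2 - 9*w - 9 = (w + 1)*(w^2 - 9) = (w - 3)*(w + 1)*(w + 3)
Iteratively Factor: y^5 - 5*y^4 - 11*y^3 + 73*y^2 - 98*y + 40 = (y - 1)*(y^4 - 4*y^3 - 15*y^2 + 58*y - 40) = (y - 1)*(y + 4)*(y^3 - 8*y^2 + 17*y - 10) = (y - 2)*(y - 1)*(y + 4)*(y^2 - 6*y + 5) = (y - 5)*(y - 2)*(y - 1)*(y + 4)*(y - 1)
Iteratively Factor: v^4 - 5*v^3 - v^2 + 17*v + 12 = (v + 1)*(v^3 - 6*v^2 + 5*v + 12) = (v - 4)*(v + 1)*(v^2 - 2*v - 3) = (v - 4)*(v - 3)*(v + 1)*(v + 1)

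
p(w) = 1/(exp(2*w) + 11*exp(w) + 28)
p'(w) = (-2*exp(2*w) - 11*exp(w))/(exp(2*w) + 11*exp(w) + 28)^2 = (-2*exp(w) - 11)*exp(w)/(exp(2*w) + 11*exp(w) + 28)^2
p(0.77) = 0.02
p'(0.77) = -0.01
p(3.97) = 0.00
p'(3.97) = -0.00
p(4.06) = 0.00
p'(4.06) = -0.00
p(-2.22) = 0.03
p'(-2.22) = -0.00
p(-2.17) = 0.03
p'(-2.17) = -0.00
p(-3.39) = 0.04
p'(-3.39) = -0.00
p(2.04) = 0.01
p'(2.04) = -0.01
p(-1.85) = 0.03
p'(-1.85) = -0.00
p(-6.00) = 0.04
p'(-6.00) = 0.00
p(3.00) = 0.00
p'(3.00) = 0.00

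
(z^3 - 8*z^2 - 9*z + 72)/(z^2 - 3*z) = z - 5 - 24/z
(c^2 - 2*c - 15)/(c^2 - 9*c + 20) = (c + 3)/(c - 4)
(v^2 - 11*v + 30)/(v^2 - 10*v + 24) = (v - 5)/(v - 4)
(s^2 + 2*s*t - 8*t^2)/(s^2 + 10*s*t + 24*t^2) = (s - 2*t)/(s + 6*t)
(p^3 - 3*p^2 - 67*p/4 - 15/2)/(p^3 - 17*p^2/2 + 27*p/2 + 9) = (p + 5/2)/(p - 3)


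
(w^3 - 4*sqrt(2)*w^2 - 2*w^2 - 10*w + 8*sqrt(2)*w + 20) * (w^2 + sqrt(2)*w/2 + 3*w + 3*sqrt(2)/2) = w^5 - 7*sqrt(2)*w^4/2 + w^4 - 20*w^3 - 7*sqrt(2)*w^3/2 - 14*w^2 + 16*sqrt(2)*w^2 - 5*sqrt(2)*w + 84*w + 30*sqrt(2)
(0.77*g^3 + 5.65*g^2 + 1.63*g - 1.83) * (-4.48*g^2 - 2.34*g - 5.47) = -3.4496*g^5 - 27.1138*g^4 - 24.7353*g^3 - 26.5213*g^2 - 4.6339*g + 10.0101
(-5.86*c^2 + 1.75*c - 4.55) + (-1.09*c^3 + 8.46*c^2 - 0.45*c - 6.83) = -1.09*c^3 + 2.6*c^2 + 1.3*c - 11.38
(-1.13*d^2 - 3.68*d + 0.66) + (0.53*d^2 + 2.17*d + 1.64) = -0.6*d^2 - 1.51*d + 2.3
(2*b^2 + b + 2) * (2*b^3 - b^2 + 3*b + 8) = 4*b^5 + 9*b^3 + 17*b^2 + 14*b + 16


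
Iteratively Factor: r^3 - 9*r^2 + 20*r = (r - 5)*(r^2 - 4*r) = r*(r - 5)*(r - 4)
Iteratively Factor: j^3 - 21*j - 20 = (j + 1)*(j^2 - j - 20) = (j + 1)*(j + 4)*(j - 5)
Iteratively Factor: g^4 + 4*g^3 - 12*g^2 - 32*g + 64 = (g - 2)*(g^3 + 6*g^2 - 32) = (g - 2)*(g + 4)*(g^2 + 2*g - 8) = (g - 2)^2*(g + 4)*(g + 4)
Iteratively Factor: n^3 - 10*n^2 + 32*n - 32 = (n - 4)*(n^2 - 6*n + 8) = (n - 4)*(n - 2)*(n - 4)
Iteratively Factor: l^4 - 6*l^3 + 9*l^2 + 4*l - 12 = (l - 3)*(l^3 - 3*l^2 + 4) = (l - 3)*(l - 2)*(l^2 - l - 2) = (l - 3)*(l - 2)*(l + 1)*(l - 2)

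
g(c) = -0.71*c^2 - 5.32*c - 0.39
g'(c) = -1.42*c - 5.32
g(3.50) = -27.71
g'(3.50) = -10.29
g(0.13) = -1.09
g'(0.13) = -5.50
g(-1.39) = 5.63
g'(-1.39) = -3.35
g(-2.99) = 9.17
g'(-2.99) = -1.07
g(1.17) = -7.59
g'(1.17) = -6.98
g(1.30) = -8.51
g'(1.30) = -7.17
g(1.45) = -9.60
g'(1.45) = -7.38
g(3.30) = -25.68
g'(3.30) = -10.01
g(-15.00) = -80.34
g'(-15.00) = 15.98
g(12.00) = -166.47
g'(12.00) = -22.36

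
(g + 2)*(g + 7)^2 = g^3 + 16*g^2 + 77*g + 98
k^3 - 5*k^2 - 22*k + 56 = (k - 7)*(k - 2)*(k + 4)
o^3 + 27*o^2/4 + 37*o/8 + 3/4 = (o + 1/4)*(o + 1/2)*(o + 6)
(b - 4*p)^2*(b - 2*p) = b^3 - 10*b^2*p + 32*b*p^2 - 32*p^3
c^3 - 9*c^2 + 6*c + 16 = (c - 8)*(c - 2)*(c + 1)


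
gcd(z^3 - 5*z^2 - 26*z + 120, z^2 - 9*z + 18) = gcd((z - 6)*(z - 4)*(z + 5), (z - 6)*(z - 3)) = z - 6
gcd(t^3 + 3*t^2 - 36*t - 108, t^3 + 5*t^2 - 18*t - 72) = t^2 + 9*t + 18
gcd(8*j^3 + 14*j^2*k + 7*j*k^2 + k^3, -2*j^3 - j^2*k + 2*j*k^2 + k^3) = 2*j^2 + 3*j*k + k^2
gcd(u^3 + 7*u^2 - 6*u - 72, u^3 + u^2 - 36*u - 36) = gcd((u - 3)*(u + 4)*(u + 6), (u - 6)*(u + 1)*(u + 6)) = u + 6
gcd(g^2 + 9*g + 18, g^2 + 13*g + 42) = g + 6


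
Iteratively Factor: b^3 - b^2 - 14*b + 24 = (b - 2)*(b^2 + b - 12) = (b - 2)*(b + 4)*(b - 3)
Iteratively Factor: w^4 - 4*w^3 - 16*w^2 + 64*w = (w + 4)*(w^3 - 8*w^2 + 16*w) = w*(w + 4)*(w^2 - 8*w + 16) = w*(w - 4)*(w + 4)*(w - 4)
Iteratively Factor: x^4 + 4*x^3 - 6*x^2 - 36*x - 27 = (x + 3)*(x^3 + x^2 - 9*x - 9) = (x + 1)*(x + 3)*(x^2 - 9) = (x - 3)*(x + 1)*(x + 3)*(x + 3)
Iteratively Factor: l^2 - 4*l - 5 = (l - 5)*(l + 1)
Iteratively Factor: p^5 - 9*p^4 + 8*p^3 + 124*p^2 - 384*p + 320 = (p - 4)*(p^4 - 5*p^3 - 12*p^2 + 76*p - 80) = (p - 5)*(p - 4)*(p^3 - 12*p + 16) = (p - 5)*(p - 4)*(p - 2)*(p^2 + 2*p - 8) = (p - 5)*(p - 4)*(p - 2)*(p + 4)*(p - 2)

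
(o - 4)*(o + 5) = o^2 + o - 20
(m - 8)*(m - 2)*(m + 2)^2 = m^4 - 6*m^3 - 20*m^2 + 24*m + 64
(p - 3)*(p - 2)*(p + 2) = p^3 - 3*p^2 - 4*p + 12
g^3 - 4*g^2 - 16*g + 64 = (g - 4)^2*(g + 4)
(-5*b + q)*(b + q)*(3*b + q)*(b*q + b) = -15*b^4*q - 15*b^4 - 17*b^3*q^2 - 17*b^3*q - b^2*q^3 - b^2*q^2 + b*q^4 + b*q^3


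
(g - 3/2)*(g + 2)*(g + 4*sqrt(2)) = g^3 + g^2/2 + 4*sqrt(2)*g^2 - 3*g + 2*sqrt(2)*g - 12*sqrt(2)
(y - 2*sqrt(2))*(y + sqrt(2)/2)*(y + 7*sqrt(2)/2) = y^3 + 2*sqrt(2)*y^2 - 25*y/2 - 7*sqrt(2)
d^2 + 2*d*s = d*(d + 2*s)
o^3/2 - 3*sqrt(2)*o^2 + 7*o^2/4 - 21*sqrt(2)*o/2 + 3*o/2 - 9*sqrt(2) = (o/2 + 1)*(o + 3/2)*(o - 6*sqrt(2))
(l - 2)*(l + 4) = l^2 + 2*l - 8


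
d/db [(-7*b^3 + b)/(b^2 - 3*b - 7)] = (-7*b^4 + 42*b^3 + 146*b^2 - 7)/(b^4 - 6*b^3 - 5*b^2 + 42*b + 49)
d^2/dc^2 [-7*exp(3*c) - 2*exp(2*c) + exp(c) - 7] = (-63*exp(2*c) - 8*exp(c) + 1)*exp(c)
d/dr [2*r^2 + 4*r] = 4*r + 4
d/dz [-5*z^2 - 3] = -10*z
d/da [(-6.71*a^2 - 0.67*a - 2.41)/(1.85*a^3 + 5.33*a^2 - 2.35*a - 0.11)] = (12.4135*a^4 + 2.479*a^3 + 32.7151*a^2 + 27.1668*a - 5.5898)/(3.4225*a^6 + 19.721*a^5 + 19.7139*a^4 - 25.458*a^3 + 4.3499*a^2 + 0.517*a + 0.0121)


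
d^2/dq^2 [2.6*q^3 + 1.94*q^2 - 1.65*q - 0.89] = 15.6*q + 3.88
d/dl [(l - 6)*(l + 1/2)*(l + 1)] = 3*l^2 - 9*l - 17/2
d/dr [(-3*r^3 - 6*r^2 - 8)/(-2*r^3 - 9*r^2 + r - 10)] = (15*r^4 - 6*r^3 + 36*r^2 - 24*r + 8)/(4*r^6 + 36*r^5 + 77*r^4 + 22*r^3 + 181*r^2 - 20*r + 100)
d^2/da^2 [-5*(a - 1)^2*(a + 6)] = -30*a - 40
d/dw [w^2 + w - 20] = 2*w + 1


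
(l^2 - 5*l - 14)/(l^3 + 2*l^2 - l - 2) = (l - 7)/(l^2 - 1)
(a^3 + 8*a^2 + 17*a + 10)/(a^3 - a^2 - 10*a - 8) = (a + 5)/(a - 4)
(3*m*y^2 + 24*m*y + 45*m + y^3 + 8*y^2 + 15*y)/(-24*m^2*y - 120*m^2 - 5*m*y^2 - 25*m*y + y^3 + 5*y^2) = (y + 3)/(-8*m + y)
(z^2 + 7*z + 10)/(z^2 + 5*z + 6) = (z + 5)/(z + 3)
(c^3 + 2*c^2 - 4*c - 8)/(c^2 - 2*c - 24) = (-c^3 - 2*c^2 + 4*c + 8)/(-c^2 + 2*c + 24)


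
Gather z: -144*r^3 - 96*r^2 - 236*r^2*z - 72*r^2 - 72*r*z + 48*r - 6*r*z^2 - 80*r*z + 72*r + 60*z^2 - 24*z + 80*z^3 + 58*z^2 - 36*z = -144*r^3 - 168*r^2 + 120*r + 80*z^3 + z^2*(118 - 6*r) + z*(-236*r^2 - 152*r - 60)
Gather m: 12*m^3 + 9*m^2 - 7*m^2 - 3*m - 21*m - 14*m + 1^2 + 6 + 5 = 12*m^3 + 2*m^2 - 38*m + 12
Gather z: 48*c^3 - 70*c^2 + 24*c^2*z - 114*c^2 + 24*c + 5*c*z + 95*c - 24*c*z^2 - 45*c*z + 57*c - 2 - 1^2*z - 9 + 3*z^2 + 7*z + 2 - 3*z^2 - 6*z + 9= 48*c^3 - 184*c^2 - 24*c*z^2 + 176*c + z*(24*c^2 - 40*c)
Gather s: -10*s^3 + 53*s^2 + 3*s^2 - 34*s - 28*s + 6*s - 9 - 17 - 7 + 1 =-10*s^3 + 56*s^2 - 56*s - 32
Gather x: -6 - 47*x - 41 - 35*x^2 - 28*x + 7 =-35*x^2 - 75*x - 40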